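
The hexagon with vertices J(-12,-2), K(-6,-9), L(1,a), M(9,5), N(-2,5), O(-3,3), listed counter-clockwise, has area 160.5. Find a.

-7

The doubled signed area Σ (x_i y_{i+1} − x_{i+1} y_i) is linear in a.
With a=0 it equals 216; the coefficient of a is -15 (from the two edges through L).
So -15·a + 216 = 2·160.5 = 321 ⇒ a = -7.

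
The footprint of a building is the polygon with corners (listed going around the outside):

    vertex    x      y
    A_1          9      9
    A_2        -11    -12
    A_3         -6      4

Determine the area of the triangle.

Σ = (-9) + (-116) + (-90) = -215
Area = |Σ|/2 = 107.5.

107.5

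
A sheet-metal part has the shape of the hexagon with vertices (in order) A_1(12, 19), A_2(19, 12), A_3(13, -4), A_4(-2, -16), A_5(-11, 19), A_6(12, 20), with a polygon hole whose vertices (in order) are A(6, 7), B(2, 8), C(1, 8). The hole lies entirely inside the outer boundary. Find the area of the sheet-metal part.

Outer boundary:
Σ = (-217) + (-232) + (-216) + (-214) + (-448) + (-12) = -1339
Area = |Σ|/2 = 669.5.
Hole:
Cross-terms: 34, 8, -41  ⇒  Σ = 1
Area = |Σ|/2 = 0.5.
Net area = 669.5 − 0.5 = 669.

669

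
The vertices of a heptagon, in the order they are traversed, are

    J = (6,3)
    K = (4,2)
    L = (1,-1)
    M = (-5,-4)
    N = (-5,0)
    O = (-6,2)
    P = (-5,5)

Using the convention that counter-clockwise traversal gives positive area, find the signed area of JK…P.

Apply the shoelace formula: 2A = Σ (x_i·y_{i+1} − x_{i+1}·y_i), indices taken mod 7.
Cross-terms: 0, -6, -9, -20, -10, -20, -45  ⇒  Σ = -110
Signed area = Σ/2 = -55 (negative ⇒ clockwise traversal).

-55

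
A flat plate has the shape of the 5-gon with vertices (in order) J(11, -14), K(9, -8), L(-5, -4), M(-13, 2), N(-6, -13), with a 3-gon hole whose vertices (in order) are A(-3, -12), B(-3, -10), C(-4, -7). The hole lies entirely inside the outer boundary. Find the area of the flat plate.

153

Outer boundary:
Σ = (38) + (-76) + (-62) + (181) + (227) = 308
Area = |Σ|/2 = 154.
Hole:
A→B: (-3)(-10) − (-3)(-12) = -6
B→C: (-3)(-7) − (-4)(-10) = -19
C→A: (-4)(-12) − (-3)(-7) = 27
Σ = 2
Area = |Σ|/2 = 1.
Net area = 154 − 1 = 153.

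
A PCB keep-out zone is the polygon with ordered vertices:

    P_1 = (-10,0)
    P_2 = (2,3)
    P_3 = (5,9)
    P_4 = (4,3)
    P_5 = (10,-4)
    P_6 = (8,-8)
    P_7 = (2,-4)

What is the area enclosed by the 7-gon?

99

Apply the surveyor's formula: 2A = Σ (x_i·y_{i+1} − x_{i+1}·y_i), indices taken mod 7.
Cross-terms: -30, 3, -21, -46, -48, -16, -40  ⇒  Σ = -198
Area = |Σ|/2 = 99.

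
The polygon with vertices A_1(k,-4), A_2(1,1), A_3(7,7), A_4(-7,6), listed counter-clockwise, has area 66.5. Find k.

-2

The doubled signed area Σ (x_i y_{i+1} − x_{i+1} y_i) is linear in k.
With k=0 it equals 123; the coefficient of k is -5 (from the two edges through A_1).
So -5·k + 123 = 2·66.5 = 133 ⇒ k = -2.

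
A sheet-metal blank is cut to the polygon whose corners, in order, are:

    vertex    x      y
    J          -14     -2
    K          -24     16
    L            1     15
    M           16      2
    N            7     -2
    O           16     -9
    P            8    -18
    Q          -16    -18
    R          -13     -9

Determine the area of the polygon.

Apply the surveyor's formula: 2A = Σ (x_i·y_{i+1} − x_{i+1}·y_i), indices taken mod 9.
J→K: (-14)(16) − (-24)(-2) = -272
K→L: (-24)(15) − (1)(16) = -376
L→M: (1)(2) − (16)(15) = -238
M→N: (16)(-2) − (7)(2) = -46
N→O: (7)(-9) − (16)(-2) = -31
O→P: (16)(-18) − (8)(-9) = -216
P→Q: (8)(-18) − (-16)(-18) = -432
Q→R: (-16)(-9) − (-13)(-18) = -90
R→J: (-13)(-2) − (-14)(-9) = -100
Σ = -1801
Area = |Σ|/2 = 900.5.

900.5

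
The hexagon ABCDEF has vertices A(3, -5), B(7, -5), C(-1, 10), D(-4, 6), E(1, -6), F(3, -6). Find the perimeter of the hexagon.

|AB| = √((4)² + (0)²) = √16 = 4
|BC| = √((-8)² + (15)²) = √289 = 17
|CD| = √((-3)² + (-4)²) = √25 = 5
|DE| = √((5)² + (-12)²) = √169 = 13
|EF| = √((2)² + (0)²) = √4 = 2
|FA| = √((0)² + (1)²) = √1 = 1
Perimeter = 4 + 17 + 5 + 13 + 2 + 1 = 42.

42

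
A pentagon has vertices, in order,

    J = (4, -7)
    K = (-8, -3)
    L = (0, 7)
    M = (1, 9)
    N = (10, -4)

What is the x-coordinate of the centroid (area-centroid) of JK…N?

359/279

Apply the surveyor's formula. First the cross-terms c_i = x_i·y_{i+1} − x_{i+1}·y_i:
  -68, -56, -7, -94, -54  ⇒  2A = -279, A = -139.5.
Then Σ (x_i + x_{i+1})·c_i = -1077, so x̄ = -1077 / (6·(-139.5)) = 359/279.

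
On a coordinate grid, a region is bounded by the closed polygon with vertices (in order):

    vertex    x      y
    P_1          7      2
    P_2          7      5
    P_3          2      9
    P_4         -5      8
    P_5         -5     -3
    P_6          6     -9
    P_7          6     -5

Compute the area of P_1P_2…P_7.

162

Apply the shoelace (surveyor's) formula: 2A = Σ (x_i·y_{i+1} − x_{i+1}·y_i), indices taken mod 7.
Σ = (21) + (53) + (61) + (55) + (63) + (24) + (47) = 324
Area = |Σ|/2 = 162.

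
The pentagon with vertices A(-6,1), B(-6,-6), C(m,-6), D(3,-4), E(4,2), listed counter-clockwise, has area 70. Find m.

3

The doubled signed area Σ (x_i y_{i+1} − x_{i+1} y_i) is linear in m.
With m=0 it equals 134; the coefficient of m is 2 (from the two edges through C).
So 2·m + 134 = 2·70 = 140 ⇒ m = 3.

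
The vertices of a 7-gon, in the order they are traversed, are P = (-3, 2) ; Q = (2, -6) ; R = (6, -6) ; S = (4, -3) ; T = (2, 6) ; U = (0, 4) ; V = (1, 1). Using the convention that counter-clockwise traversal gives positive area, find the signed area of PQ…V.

41.5

Apply Gauss's area formula: 2A = Σ (x_i·y_{i+1} − x_{i+1}·y_i), indices taken mod 7.
Σ = (14) + (24) + (6) + (30) + (8) + (-4) + (5) = 83
Signed area = Σ/2 = 41.5 (positive ⇒ counter-clockwise traversal).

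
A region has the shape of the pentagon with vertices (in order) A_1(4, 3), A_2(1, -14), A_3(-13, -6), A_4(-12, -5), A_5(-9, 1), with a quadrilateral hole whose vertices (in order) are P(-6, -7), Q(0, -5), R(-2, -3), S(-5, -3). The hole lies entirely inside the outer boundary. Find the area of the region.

157

Outer boundary:
Apply Gauss's area formula: 2A = Σ (x_i·y_{i+1} − x_{i+1}·y_i), indices taken mod 5.
Σ = (-59) + (-188) + (-7) + (-57) + (-31) = -342
Area = |Σ|/2 = 171.
Hole:
Apply the surveyor's formula: 2A = Σ (x_i·y_{i+1} − x_{i+1}·y_i), indices taken mod 4.
Σ = (30) + (-10) + (-9) + (17) = 28
Area = |Σ|/2 = 14.
Net area = 171 − 14 = 157.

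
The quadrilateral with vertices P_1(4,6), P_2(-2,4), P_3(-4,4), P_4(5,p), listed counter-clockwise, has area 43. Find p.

The doubled signed area Σ (x_i y_{i+1} − x_{i+1} y_i) is linear in p.
With p=0 it equals 46; the coefficient of p is -8 (from the two edges through P_4).
So -8·p + 46 = 2·43 = 86 ⇒ p = -5.

-5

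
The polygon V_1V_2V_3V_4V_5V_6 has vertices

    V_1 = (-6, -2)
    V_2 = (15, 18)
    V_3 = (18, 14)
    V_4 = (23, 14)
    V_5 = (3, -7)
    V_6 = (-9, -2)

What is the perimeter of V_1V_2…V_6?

84

|V_1V_2| = √((21)² + (20)²) = √841 = 29
|V_2V_3| = √((3)² + (-4)²) = √25 = 5
|V_3V_4| = √((5)² + (0)²) = √25 = 5
|V_4V_5| = √((-20)² + (-21)²) = √841 = 29
|V_5V_6| = √((-12)² + (5)²) = √169 = 13
|V_6V_1| = √((3)² + (0)²) = √9 = 3
Perimeter = 29 + 5 + 5 + 29 + 13 + 3 = 84.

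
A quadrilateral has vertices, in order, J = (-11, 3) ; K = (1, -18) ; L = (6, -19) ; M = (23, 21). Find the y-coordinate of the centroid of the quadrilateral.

68/111

Apply the shoelace (surveyor's) formula. First the cross-terms c_i = x_i·y_{i+1} − x_{i+1}·y_i:
  195, 89, 563, 300  ⇒  2A = 1147, A = 573.5.
Then Σ (y_i + y_{i+1})·c_i = 2108, so ȳ = 2108 / (6·573.5) = 68/111.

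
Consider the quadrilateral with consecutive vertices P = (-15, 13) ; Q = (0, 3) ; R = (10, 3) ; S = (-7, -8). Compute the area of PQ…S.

172.5

Apply the surveyor's formula: 2A = Σ (x_i·y_{i+1} − x_{i+1}·y_i), indices taken mod 4.
Σ = (-45) + (-30) + (-59) + (-211) = -345
Area = |Σ|/2 = 172.5.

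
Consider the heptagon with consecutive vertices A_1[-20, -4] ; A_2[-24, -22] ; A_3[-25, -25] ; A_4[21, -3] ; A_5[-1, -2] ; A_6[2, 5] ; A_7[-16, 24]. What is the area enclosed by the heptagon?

810

Cross-terms: 344, 50, 600, -45, -1, 128, 544  ⇒  Σ = 1620
Area = |Σ|/2 = 810.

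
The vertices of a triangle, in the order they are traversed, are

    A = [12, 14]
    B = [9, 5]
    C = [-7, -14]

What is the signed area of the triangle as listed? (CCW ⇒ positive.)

Cross-terms: -66, -91, 70  ⇒  Σ = -87
Signed area = Σ/2 = -43.5 (negative ⇒ clockwise traversal).

-43.5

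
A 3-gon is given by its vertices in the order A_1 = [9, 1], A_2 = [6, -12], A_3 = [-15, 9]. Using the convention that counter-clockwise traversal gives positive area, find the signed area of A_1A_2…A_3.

Apply the shoelace formula: 2A = Σ (x_i·y_{i+1} − x_{i+1}·y_i), indices taken mod 3.
Σ = (-114) + (-126) + (-96) = -336
Signed area = Σ/2 = -168 (negative ⇒ clockwise traversal).

-168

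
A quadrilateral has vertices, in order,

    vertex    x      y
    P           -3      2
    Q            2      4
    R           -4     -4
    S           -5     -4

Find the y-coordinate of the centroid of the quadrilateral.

10/51

Apply the shoelace formula. First the cross-terms c_i = x_i·y_{i+1} − x_{i+1}·y_i:
  -16, 8, -4, -22  ⇒  2A = -34, A = -17.
Then Σ (y_i + y_{i+1})·c_i = -20, so ȳ = -20 / (6·(-17)) = 10/51.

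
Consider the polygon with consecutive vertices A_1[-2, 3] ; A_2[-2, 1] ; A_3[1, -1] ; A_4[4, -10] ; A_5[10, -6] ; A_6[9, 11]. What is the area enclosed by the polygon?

Apply the shoelace (surveyor's) formula: 2A = Σ (x_i·y_{i+1} − x_{i+1}·y_i), indices taken mod 6.
Cross-terms: 4, 1, -6, 76, 164, 49  ⇒  Σ = 288
Area = |Σ|/2 = 144.

144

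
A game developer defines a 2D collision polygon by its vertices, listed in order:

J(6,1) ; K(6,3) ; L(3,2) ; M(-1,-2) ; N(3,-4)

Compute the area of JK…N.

24

Apply Gauss's area formula: 2A = Σ (x_i·y_{i+1} − x_{i+1}·y_i), indices taken mod 5.
Cross-terms: 12, 3, -4, 10, 27  ⇒  Σ = 48
Area = |Σ|/2 = 24.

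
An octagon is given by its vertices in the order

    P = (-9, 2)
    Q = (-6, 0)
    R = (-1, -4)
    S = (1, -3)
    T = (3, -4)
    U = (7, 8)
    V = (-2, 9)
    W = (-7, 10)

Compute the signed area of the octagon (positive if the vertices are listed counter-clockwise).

149

Apply the shoelace (surveyor's) formula: 2A = Σ (x_i·y_{i+1} − x_{i+1}·y_i), indices taken mod 8.
Σ = (12) + (24) + (7) + (5) + (52) + (79) + (43) + (76) = 298
Signed area = Σ/2 = 149 (positive ⇒ counter-clockwise traversal).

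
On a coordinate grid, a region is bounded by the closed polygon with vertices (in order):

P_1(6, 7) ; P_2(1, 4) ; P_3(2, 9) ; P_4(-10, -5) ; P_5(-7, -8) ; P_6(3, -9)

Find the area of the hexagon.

152.5

P_1→P_2: (6)(4) − (1)(7) = 17
P_2→P_3: (1)(9) − (2)(4) = 1
P_3→P_4: (2)(-5) − (-10)(9) = 80
P_4→P_5: (-10)(-8) − (-7)(-5) = 45
P_5→P_6: (-7)(-9) − (3)(-8) = 87
P_6→P_1: (3)(7) − (6)(-9) = 75
Σ = 305
Area = |Σ|/2 = 152.5.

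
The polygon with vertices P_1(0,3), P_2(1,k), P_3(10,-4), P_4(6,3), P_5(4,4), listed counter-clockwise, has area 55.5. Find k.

-4

The doubled signed area Σ (x_i y_{i+1} − x_{i+1} y_i) is linear in k.
With k=0 it equals 71; the coefficient of k is -10 (from the two edges through P_2).
So -10·k + 71 = 2·55.5 = 111 ⇒ k = -4.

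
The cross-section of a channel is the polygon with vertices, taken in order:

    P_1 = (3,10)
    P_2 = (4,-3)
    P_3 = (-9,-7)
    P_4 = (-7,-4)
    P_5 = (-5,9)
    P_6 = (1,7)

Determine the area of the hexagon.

P_1→P_2: (3)(-3) − (4)(10) = -49
P_2→P_3: (4)(-7) − (-9)(-3) = -55
P_3→P_4: (-9)(-4) − (-7)(-7) = -13
P_4→P_5: (-7)(9) − (-5)(-4) = -83
P_5→P_6: (-5)(7) − (1)(9) = -44
P_6→P_1: (1)(10) − (3)(7) = -11
Σ = -255
Area = |Σ|/2 = 127.5.

127.5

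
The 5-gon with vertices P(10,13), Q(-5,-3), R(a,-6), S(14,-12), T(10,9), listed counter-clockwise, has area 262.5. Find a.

The doubled signed area Σ (x_i y_{i+1} − x_{i+1} y_i) is linear in a.
With a=0 it equals 435; the coefficient of a is -9 (from the two edges through R).
So -9·a + 435 = 2·262.5 = 525 ⇒ a = -10.

-10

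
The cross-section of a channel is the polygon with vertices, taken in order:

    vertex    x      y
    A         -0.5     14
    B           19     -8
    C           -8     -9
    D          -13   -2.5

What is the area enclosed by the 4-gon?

Apply the surveyor's formula: 2A = Σ (x_i·y_{i+1} − x_{i+1}·y_i), indices taken mod 4.
Σ = (-262) + (-235) + (-97) + (-183.25) = -777.25
Area = |Σ|/2 = 388.625.

388.625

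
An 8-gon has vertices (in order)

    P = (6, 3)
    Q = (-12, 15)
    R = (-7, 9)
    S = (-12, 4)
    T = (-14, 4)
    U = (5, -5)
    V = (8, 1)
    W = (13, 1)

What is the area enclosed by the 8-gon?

167

P→Q: (6)(15) − (-12)(3) = 126
Q→R: (-12)(9) − (-7)(15) = -3
R→S: (-7)(4) − (-12)(9) = 80
S→T: (-12)(4) − (-14)(4) = 8
T→U: (-14)(-5) − (5)(4) = 50
U→V: (5)(1) − (8)(-5) = 45
V→W: (8)(1) − (13)(1) = -5
W→P: (13)(3) − (6)(1) = 33
Σ = 334
Area = |Σ|/2 = 167.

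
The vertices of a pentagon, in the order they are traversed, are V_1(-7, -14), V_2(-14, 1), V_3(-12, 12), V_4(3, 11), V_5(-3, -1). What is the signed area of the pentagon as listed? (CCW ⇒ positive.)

-231

Apply the shoelace formula: 2A = Σ (x_i·y_{i+1} − x_{i+1}·y_i), indices taken mod 5.
Cross-terms: -203, -156, -168, 30, 35  ⇒  Σ = -462
Signed area = Σ/2 = -231 (negative ⇒ clockwise traversal).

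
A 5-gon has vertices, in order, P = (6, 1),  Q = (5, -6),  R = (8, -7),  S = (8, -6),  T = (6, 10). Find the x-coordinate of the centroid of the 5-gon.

Apply the surveyor's formula. First the cross-terms c_i = x_i·y_{i+1} − x_{i+1}·y_i:
  -41, 13, 8, 116, -54  ⇒  2A = 42, A = 21.
Then Σ (x_i + x_{i+1})·c_i = 822, so x̄ = 822 / (6·21) = 137/21.

137/21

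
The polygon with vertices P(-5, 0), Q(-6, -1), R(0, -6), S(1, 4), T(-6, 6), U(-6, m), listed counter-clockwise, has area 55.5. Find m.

2

The doubled signed area Σ (x_i y_{i+1} − x_{i+1} y_i) is linear in m.
With m=0 it equals 113; the coefficient of m is -1 (from the two edges through U).
So -1·m + 113 = 2·55.5 = 111 ⇒ m = 2.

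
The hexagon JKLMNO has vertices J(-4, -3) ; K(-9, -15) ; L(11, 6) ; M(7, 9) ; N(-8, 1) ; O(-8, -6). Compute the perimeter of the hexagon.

76

|JK| = √((-5)² + (-12)²) = √169 = 13
|KL| = √((20)² + (21)²) = √841 = 29
|LM| = √((-4)² + (3)²) = √25 = 5
|MN| = √((-15)² + (-8)²) = √289 = 17
|NO| = √((0)² + (-7)²) = √49 = 7
|OJ| = √((4)² + (3)²) = √25 = 5
Perimeter = 13 + 29 + 5 + 17 + 7 + 5 = 76.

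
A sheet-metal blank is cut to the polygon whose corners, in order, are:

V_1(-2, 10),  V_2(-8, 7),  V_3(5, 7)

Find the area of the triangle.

Apply Gauss's area formula: 2A = Σ (x_i·y_{i+1} − x_{i+1}·y_i), indices taken mod 3.
Σ = (66) + (-91) + (64) = 39
Area = |Σ|/2 = 19.5.

19.5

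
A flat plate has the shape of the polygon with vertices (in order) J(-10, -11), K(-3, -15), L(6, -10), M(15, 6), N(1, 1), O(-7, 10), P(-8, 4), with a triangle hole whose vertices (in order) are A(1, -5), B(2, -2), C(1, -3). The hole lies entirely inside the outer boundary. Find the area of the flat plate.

Outer boundary:
Σ = (117) + (120) + (186) + (9) + (17) + (52) + (128) = 629
Area = |Σ|/2 = 314.5.
Hole:
Apply the shoelace (surveyor's) formula: 2A = Σ (x_i·y_{i+1} − x_{i+1}·y_i), indices taken mod 3.
Σ = (8) + (-4) + (-2) = 2
Area = |Σ|/2 = 1.
Net area = 314.5 − 1 = 313.5.

313.5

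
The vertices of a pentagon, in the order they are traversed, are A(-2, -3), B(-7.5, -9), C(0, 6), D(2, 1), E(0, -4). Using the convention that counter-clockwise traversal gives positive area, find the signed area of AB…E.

-38.75

Σ = (-4.5) + (-45) + (-12) + (-8) + (-8) = -77.5
Signed area = Σ/2 = -38.75 (negative ⇒ clockwise traversal).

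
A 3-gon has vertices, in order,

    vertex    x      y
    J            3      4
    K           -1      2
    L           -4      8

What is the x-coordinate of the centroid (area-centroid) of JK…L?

Apply the surveyor's formula. First the cross-terms c_i = x_i·y_{i+1} − x_{i+1}·y_i:
  10, 0, -40  ⇒  2A = -30, A = -15.
Then Σ (x_i + x_{i+1})·c_i = 60, so x̄ = 60 / (6·(-15)) = -2/3.

-2/3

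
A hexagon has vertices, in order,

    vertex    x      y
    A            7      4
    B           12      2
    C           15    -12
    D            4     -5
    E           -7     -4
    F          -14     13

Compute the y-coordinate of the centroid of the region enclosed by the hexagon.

Apply Gauss's area formula. First the cross-terms c_i = x_i·y_{i+1} − x_{i+1}·y_i:
  -34, -174, -27, -51, -147, -147  ⇒  2A = -580, A = -290.
Then Σ (y_i + y_{i+1})·c_i = -1368, so ȳ = -1368 / (6·(-290)) = 114/145.

114/145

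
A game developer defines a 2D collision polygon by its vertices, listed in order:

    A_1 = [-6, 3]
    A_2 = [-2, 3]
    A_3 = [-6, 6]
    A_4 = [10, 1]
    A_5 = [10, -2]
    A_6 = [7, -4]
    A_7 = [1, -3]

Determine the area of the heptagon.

80

A_1→A_2: (-6)(3) − (-2)(3) = -12
A_2→A_3: (-2)(6) − (-6)(3) = 6
A_3→A_4: (-6)(1) − (10)(6) = -66
A_4→A_5: (10)(-2) − (10)(1) = -30
A_5→A_6: (10)(-4) − (7)(-2) = -26
A_6→A_7: (7)(-3) − (1)(-4) = -17
A_7→A_1: (1)(3) − (-6)(-3) = -15
Σ = -160
Area = |Σ|/2 = 80.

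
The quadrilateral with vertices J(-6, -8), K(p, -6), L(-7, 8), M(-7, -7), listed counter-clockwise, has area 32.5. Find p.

Write out the shoelace sum; only the two edges meeting at K involve p:
2·Area = [((-6)·(-6) − p·(-8)) + (p·8 − (-7)·(-6))] + 119
       = 16·p + 113 = 65
⇒ p = -3.

-3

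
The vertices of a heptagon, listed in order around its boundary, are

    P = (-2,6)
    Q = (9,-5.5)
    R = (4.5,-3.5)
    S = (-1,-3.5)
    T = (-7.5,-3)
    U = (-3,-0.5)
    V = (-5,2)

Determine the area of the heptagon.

Apply the shoelace formula: 2A = Σ (x_i·y_{i+1} − x_{i+1}·y_i), indices taken mod 7.
Σ = (-43) + (-6.75) + (-19.25) + (-23.25) + (-5.25) + (-8.5) + (-26) = -132
Area = |Σ|/2 = 66.

66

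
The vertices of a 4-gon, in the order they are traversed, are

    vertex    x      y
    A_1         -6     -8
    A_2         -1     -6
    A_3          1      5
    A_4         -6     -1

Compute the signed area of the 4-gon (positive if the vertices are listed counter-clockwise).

Apply Gauss's area formula: 2A = Σ (x_i·y_{i+1} − x_{i+1}·y_i), indices taken mod 4.
Cross-terms: 28, 1, 29, 42  ⇒  Σ = 100
Signed area = Σ/2 = 50 (positive ⇒ counter-clockwise traversal).

50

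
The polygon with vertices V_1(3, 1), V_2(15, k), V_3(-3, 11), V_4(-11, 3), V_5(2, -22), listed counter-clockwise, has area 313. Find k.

The doubled signed area Σ (x_i y_{i+1} − x_{i+1} y_i) is linear in k.
With k=0 it equals 566; the coefficient of k is 6 (from the two edges through V_2).
So 6·k + 566 = 2·313 = 626 ⇒ k = 10.

10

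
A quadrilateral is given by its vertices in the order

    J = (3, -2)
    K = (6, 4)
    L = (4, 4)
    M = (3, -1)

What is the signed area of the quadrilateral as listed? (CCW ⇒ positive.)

J→K: (3)(4) − (6)(-2) = 24
K→L: (6)(4) − (4)(4) = 8
L→M: (4)(-1) − (3)(4) = -16
M→J: (3)(-2) − (3)(-1) = -3
Σ = 13
Signed area = Σ/2 = 6.5 (positive ⇒ counter-clockwise traversal).

6.5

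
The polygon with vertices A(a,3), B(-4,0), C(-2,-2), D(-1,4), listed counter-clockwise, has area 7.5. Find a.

-2

The doubled signed area Σ (x_i y_{i+1} − x_{i+1} y_i) is linear in a.
With a=0 it equals 7; the coefficient of a is -4 (from the two edges through A).
So -4·a + 7 = 2·7.5 = 15 ⇒ a = -2.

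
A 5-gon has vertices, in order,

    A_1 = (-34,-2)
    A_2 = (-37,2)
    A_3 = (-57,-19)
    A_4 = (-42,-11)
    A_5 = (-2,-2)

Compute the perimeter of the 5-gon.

|A_1A_2| = √((-3)² + (4)²) = √25 = 5
|A_2A_3| = √((-20)² + (-21)²) = √841 = 29
|A_3A_4| = √((15)² + (8)²) = √289 = 17
|A_4A_5| = √((40)² + (9)²) = √1681 = 41
|A_5A_1| = √((-32)² + (0)²) = √1024 = 32
Perimeter = 5 + 29 + 17 + 41 + 32 = 124.

124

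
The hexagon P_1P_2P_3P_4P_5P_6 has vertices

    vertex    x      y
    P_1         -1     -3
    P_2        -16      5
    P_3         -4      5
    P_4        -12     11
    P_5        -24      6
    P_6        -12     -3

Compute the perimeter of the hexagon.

|P_1P_2| = √((-15)² + (8)²) = √289 = 17
|P_2P_3| = √((12)² + (0)²) = √144 = 12
|P_3P_4| = √((-8)² + (6)²) = √100 = 10
|P_4P_5| = √((-12)² + (-5)²) = √169 = 13
|P_5P_6| = √((12)² + (-9)²) = √225 = 15
|P_6P_1| = √((11)² + (0)²) = √121 = 11
Perimeter = 17 + 12 + 10 + 13 + 15 + 11 = 78.

78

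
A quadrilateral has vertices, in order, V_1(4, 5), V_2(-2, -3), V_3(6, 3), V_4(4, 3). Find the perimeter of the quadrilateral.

|V_1V_2| = √((-6)² + (-8)²) = √100 = 10
|V_2V_3| = √((8)² + (6)²) = √100 = 10
|V_3V_4| = √((-2)² + (0)²) = √4 = 2
|V_4V_1| = √((0)² + (2)²) = √4 = 2
Perimeter = 10 + 10 + 2 + 2 = 24.

24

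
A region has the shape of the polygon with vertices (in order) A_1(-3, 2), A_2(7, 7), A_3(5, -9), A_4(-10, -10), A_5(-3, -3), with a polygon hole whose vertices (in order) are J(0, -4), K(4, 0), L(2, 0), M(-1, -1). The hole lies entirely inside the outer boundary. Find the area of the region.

Outer boundary:
Apply the shoelace (surveyor's) formula: 2A = Σ (x_i·y_{i+1} − x_{i+1}·y_i), indices taken mod 5.
A_1→A_2: (-3)(7) − (7)(2) = -35
A_2→A_3: (7)(-9) − (5)(7) = -98
A_3→A_4: (5)(-10) − (-10)(-9) = -140
A_4→A_5: (-10)(-3) − (-3)(-10) = 0
A_5→A_1: (-3)(2) − (-3)(-3) = -15
Σ = -288
Area = |Σ|/2 = 144.
Hole:
Σ = (16) + (0) + (-2) + (4) = 18
Area = |Σ|/2 = 9.
Net area = 144 − 9 = 135.

135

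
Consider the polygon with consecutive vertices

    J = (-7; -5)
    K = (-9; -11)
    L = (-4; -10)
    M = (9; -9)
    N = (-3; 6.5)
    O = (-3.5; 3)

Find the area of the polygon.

143.875

J→K: (-7)(-11) − (-9)(-5) = 32
K→L: (-9)(-10) − (-4)(-11) = 46
L→M: (-4)(-9) − (9)(-10) = 126
M→N: (9)(6.5) − (-3)(-9) = 31.5
N→O: (-3)(3) − (-3.5)(6.5) = 13.75
O→J: (-3.5)(-5) − (-7)(3) = 38.5
Σ = 287.75
Area = |Σ|/2 = 143.875.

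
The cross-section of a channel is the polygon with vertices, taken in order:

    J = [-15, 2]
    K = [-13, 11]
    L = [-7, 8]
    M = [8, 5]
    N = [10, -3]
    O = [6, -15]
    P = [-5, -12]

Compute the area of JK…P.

Apply the shoelace formula: 2A = Σ (x_i·y_{i+1} − x_{i+1}·y_i), indices taken mod 7.
Σ = (-139) + (-27) + (-99) + (-74) + (-132) + (-147) + (-190) = -808
Area = |Σ|/2 = 404.

404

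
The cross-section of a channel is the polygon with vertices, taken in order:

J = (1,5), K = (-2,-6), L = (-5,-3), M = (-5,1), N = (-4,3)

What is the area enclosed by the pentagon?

37

Apply Gauss's area formula: 2A = Σ (x_i·y_{i+1} − x_{i+1}·y_i), indices taken mod 5.
Σ = (4) + (-24) + (-20) + (-11) + (-23) = -74
Area = |Σ|/2 = 37.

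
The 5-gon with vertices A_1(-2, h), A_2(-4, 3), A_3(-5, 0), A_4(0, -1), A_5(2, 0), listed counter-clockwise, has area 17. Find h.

3

The doubled signed area Σ (x_i y_{i+1} − x_{i+1} y_i) is linear in h.
With h=0 it equals 16; the coefficient of h is 6 (from the two edges through A_1).
So 6·h + 16 = 2·17 = 34 ⇒ h = 3.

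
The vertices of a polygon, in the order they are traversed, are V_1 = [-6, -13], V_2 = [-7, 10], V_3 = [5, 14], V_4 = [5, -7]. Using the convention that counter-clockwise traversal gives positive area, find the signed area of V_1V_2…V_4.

Apply the shoelace formula: 2A = Σ (x_i·y_{i+1} − x_{i+1}·y_i), indices taken mod 4.
V_1→V_2: (-6)(10) − (-7)(-13) = -151
V_2→V_3: (-7)(14) − (5)(10) = -148
V_3→V_4: (5)(-7) − (5)(14) = -105
V_4→V_1: (5)(-13) − (-6)(-7) = -107
Σ = -511
Signed area = Σ/2 = -255.5 (negative ⇒ clockwise traversal).

-255.5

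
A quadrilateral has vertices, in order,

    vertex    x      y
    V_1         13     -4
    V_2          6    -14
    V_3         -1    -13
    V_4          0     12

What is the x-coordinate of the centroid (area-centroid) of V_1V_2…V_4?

Apply the shoelace (surveyor's) formula. First the cross-terms c_i = x_i·y_{i+1} − x_{i+1}·y_i:
  -158, -92, -12, -156  ⇒  2A = -418, A = -209.
Then Σ (x_i + x_{i+1})·c_i = -5478, so x̄ = -5478 / (6·(-209)) = 83/19.

83/19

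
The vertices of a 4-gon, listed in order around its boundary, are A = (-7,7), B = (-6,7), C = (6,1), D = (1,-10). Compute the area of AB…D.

89.5

Apply Gauss's area formula: 2A = Σ (x_i·y_{i+1} − x_{i+1}·y_i), indices taken mod 4.
A→B: (-7)(7) − (-6)(7) = -7
B→C: (-6)(1) − (6)(7) = -48
C→D: (6)(-10) − (1)(1) = -61
D→A: (1)(7) − (-7)(-10) = -63
Σ = -179
Area = |Σ|/2 = 89.5.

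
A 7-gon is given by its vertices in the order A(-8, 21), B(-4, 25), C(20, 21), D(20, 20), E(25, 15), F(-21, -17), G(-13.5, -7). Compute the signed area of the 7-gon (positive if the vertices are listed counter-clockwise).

A→B: (-8)(25) − (-4)(21) = -116
B→C: (-4)(21) − (20)(25) = -584
C→D: (20)(20) − (20)(21) = -20
D→E: (20)(15) − (25)(20) = -200
E→F: (25)(-17) − (-21)(15) = -110
F→G: (-21)(-7) − (-13.5)(-17) = -82.5
G→A: (-13.5)(21) − (-8)(-7) = -339.5
Σ = -1452
Signed area = Σ/2 = -726 (negative ⇒ clockwise traversal).

-726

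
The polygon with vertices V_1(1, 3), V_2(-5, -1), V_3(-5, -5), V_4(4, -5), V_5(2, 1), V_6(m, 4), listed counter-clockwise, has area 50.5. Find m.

Write out the shoelace sum; only the two edges meeting at V_6 involve m:
2·Area = [(2·4 − m·1) + (m·3 − 1·4)] + 93
       = 2·m + 97 = 101
⇒ m = 2.

2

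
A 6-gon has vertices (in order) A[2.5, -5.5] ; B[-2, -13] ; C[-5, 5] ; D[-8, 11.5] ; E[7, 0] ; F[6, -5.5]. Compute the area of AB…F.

Apply the shoelace formula: 2A = Σ (x_i·y_{i+1} − x_{i+1}·y_i), indices taken mod 6.
Cross-terms: -43.5, -75, -17.5, -80.5, -38.5, -19.25  ⇒  Σ = -274.25
Area = |Σ|/2 = 137.125.

137.125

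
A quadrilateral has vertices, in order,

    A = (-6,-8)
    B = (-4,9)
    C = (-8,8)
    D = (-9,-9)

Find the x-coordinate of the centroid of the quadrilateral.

-1169/174

Apply the shoelace formula. First the cross-terms c_i = x_i·y_{i+1} − x_{i+1}·y_i:
  -86, 40, 144, 18  ⇒  2A = 116, A = 58.
Then Σ (x_i + x_{i+1})·c_i = -2338, so x̄ = -2338 / (6·58) = -1169/174.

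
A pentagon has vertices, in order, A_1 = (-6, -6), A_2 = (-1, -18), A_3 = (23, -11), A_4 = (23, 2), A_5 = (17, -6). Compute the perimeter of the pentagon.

|A_1A_2| = √((5)² + (-12)²) = √169 = 13
|A_2A_3| = √((24)² + (7)²) = √625 = 25
|A_3A_4| = √((0)² + (13)²) = √169 = 13
|A_4A_5| = √((-6)² + (-8)²) = √100 = 10
|A_5A_1| = √((-23)² + (0)²) = √529 = 23
Perimeter = 13 + 25 + 13 + 10 + 23 = 84.

84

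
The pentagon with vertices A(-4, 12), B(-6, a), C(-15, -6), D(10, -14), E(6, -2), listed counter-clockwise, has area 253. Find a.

The doubled signed area Σ (x_i y_{i+1} − x_{i+1} y_i) is linear in a.
With a=0 it equals 506; the coefficient of a is 11 (from the two edges through B).
So 11·a + 506 = 2·253 = 506 ⇒ a = 0.

0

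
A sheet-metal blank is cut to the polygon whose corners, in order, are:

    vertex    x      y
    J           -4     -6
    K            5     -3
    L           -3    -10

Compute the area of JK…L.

Apply Gauss's area formula: 2A = Σ (x_i·y_{i+1} − x_{i+1}·y_i), indices taken mod 3.
Σ = (42) + (-59) + (-22) = -39
Area = |Σ|/2 = 19.5.

19.5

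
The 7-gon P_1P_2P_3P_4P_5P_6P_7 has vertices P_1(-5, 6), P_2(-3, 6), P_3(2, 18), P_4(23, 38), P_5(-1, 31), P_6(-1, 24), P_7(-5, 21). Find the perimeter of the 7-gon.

96

|P_1P_2| = √((2)² + (0)²) = √4 = 2
|P_2P_3| = √((5)² + (12)²) = √169 = 13
|P_3P_4| = √((21)² + (20)²) = √841 = 29
|P_4P_5| = √((-24)² + (-7)²) = √625 = 25
|P_5P_6| = √((0)² + (-7)²) = √49 = 7
|P_6P_7| = √((-4)² + (-3)²) = √25 = 5
|P_7P_1| = √((0)² + (-15)²) = √225 = 15
Perimeter = 2 + 13 + 29 + 25 + 7 + 5 + 15 = 96.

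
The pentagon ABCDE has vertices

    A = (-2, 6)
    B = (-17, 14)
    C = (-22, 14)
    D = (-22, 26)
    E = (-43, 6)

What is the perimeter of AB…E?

|AB| = √((-15)² + (8)²) = √289 = 17
|BC| = √((-5)² + (0)²) = √25 = 5
|CD| = √((0)² + (12)²) = √144 = 12
|DE| = √((-21)² + (-20)²) = √841 = 29
|EA| = √((41)² + (0)²) = √1681 = 41
Perimeter = 17 + 5 + 12 + 29 + 41 = 104.

104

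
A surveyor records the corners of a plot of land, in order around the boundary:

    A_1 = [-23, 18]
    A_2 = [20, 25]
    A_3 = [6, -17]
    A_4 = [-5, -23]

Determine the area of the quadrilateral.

Apply the surveyor's formula: 2A = Σ (x_i·y_{i+1} − x_{i+1}·y_i), indices taken mod 4.
Cross-terms: -935, -490, -223, -619  ⇒  Σ = -2267
Area = |Σ|/2 = 1133.5.

1133.5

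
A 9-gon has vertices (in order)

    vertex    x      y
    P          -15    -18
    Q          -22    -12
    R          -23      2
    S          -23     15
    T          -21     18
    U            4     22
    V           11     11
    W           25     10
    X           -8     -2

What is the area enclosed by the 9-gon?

P→Q: (-15)(-12) − (-22)(-18) = -216
Q→R: (-22)(2) − (-23)(-12) = -320
R→S: (-23)(15) − (-23)(2) = -299
S→T: (-23)(18) − (-21)(15) = -99
T→U: (-21)(22) − (4)(18) = -534
U→V: (4)(11) − (11)(22) = -198
V→W: (11)(10) − (25)(11) = -165
W→X: (25)(-2) − (-8)(10) = 30
X→P: (-8)(-18) − (-15)(-2) = 114
Σ = -1687
Area = |Σ|/2 = 843.5.

843.5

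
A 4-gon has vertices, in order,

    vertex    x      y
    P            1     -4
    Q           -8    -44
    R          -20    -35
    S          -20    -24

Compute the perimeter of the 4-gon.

96

|PQ| = √((-9)² + (-40)²) = √1681 = 41
|QR| = √((-12)² + (9)²) = √225 = 15
|RS| = √((0)² + (11)²) = √121 = 11
|SP| = √((21)² + (20)²) = √841 = 29
Perimeter = 41 + 15 + 11 + 29 = 96.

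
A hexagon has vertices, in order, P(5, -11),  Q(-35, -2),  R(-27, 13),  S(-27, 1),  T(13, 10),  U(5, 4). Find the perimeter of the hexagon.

|PQ| = √((-40)² + (9)²) = √1681 = 41
|QR| = √((8)² + (15)²) = √289 = 17
|RS| = √((0)² + (-12)²) = √144 = 12
|ST| = √((40)² + (9)²) = √1681 = 41
|TU| = √((-8)² + (-6)²) = √100 = 10
|UP| = √((0)² + (-15)²) = √225 = 15
Perimeter = 41 + 17 + 12 + 41 + 10 + 15 = 136.

136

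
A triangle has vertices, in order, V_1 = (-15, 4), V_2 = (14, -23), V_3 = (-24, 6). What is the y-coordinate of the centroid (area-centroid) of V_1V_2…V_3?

Apply the shoelace formula. First the cross-terms c_i = x_i·y_{i+1} − x_{i+1}·y_i:
  289, -468, -6  ⇒  2A = -185, A = -92.5.
Then Σ (y_i + y_{i+1})·c_i = 2405, so ȳ = 2405 / (6·(-92.5)) = -13/3.

-13/3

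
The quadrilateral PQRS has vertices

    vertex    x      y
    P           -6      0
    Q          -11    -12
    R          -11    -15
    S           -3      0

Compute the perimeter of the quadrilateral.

|PQ| = √((-5)² + (-12)²) = √169 = 13
|QR| = √((0)² + (-3)²) = √9 = 3
|RS| = √((8)² + (15)²) = √289 = 17
|SP| = √((-3)² + (0)²) = √9 = 3
Perimeter = 13 + 3 + 17 + 3 = 36.

36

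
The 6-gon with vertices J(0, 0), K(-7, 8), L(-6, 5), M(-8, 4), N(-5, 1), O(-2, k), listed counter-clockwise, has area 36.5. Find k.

The doubled signed area Σ (x_i y_{i+1} − x_{i+1} y_i) is linear in k.
With k=0 it equals 43; the coefficient of k is -5 (from the two edges through O).
So -5·k + 43 = 2·36.5 = 73 ⇒ k = -6.

-6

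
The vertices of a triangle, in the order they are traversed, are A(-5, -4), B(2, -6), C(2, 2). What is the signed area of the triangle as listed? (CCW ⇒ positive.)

Σ = (38) + (16) + (2) = 56
Signed area = Σ/2 = 28 (positive ⇒ counter-clockwise traversal).

28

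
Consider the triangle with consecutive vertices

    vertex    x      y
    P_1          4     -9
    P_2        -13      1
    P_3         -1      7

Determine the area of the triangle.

Σ = (-113) + (-90) + (-19) = -222
Area = |Σ|/2 = 111.

111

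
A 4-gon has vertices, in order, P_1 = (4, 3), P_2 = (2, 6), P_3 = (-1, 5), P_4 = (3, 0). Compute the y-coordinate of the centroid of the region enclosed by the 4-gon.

Apply Gauss's area formula. First the cross-terms c_i = x_i·y_{i+1} − x_{i+1}·y_i:
  18, 16, -15, 9  ⇒  2A = 28, A = 14.
Then Σ (y_i + y_{i+1})·c_i = 290, so ȳ = 290 / (6·14) = 145/42.

145/42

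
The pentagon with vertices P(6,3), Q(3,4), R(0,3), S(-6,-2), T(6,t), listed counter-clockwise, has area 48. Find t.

-2

Write out the shoelace sum; only the two edges meeting at T involve t:
2·Area = [((-6)·t − 6·(-2)) + (6·3 − 6·t)] + 42
       = -12·t + 72 = 96
⇒ t = -2.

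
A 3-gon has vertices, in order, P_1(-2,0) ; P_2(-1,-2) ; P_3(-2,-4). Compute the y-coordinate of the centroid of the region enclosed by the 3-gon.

Apply the shoelace (surveyor's) formula. First the cross-terms c_i = x_i·y_{i+1} − x_{i+1}·y_i:
  4, 0, -8  ⇒  2A = -4, A = -2.
Then Σ (y_i + y_{i+1})·c_i = 24, so ȳ = 24 / (6·(-2)) = -2.

-2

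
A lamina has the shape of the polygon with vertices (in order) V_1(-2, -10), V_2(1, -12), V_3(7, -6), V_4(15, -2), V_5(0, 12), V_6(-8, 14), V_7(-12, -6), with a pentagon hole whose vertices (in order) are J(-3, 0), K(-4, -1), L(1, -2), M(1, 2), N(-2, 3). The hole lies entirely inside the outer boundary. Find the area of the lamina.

Outer boundary:
Apply the shoelace formula: 2A = Σ (x_i·y_{i+1} − x_{i+1}·y_i), indices taken mod 7.
Σ = (34) + (78) + (76) + (180) + (96) + (216) + (108) = 788
Area = |Σ|/2 = 394.
Hole:
Apply Gauss's area formula: 2A = Σ (x_i·y_{i+1} − x_{i+1}·y_i), indices taken mod 5.
J→K: (-3)(-1) − (-4)(0) = 3
K→L: (-4)(-2) − (1)(-1) = 9
L→M: (1)(2) − (1)(-2) = 4
M→N: (1)(3) − (-2)(2) = 7
N→J: (-2)(0) − (-3)(3) = 9
Σ = 32
Area = |Σ|/2 = 16.
Net area = 394 − 16 = 378.

378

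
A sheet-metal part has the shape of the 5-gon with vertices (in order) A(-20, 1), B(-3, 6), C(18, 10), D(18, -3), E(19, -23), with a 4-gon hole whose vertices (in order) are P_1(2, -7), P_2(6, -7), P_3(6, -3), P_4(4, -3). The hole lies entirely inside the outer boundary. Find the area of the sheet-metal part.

631.5

Outer boundary:
Σ = (-117) + (-138) + (-234) + (-357) + (-441) = -1287
Area = |Σ|/2 = 643.5.
Hole:
Σ = (28) + (24) + (-6) + (-22) = 24
Area = |Σ|/2 = 12.
Net area = 643.5 − 12 = 631.5.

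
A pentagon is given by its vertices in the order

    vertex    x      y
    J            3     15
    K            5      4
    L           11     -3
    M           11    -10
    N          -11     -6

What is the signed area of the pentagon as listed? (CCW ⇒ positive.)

-261

Cross-terms: -63, -59, -77, -176, -147  ⇒  Σ = -522
Signed area = Σ/2 = -261 (negative ⇒ clockwise traversal).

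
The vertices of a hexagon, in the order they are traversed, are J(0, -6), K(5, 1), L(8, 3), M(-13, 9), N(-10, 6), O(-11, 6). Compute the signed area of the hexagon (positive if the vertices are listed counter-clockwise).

116

Apply Gauss's area formula: 2A = Σ (x_i·y_{i+1} − x_{i+1}·y_i), indices taken mod 6.
J→K: (0)(1) − (5)(-6) = 30
K→L: (5)(3) − (8)(1) = 7
L→M: (8)(9) − (-13)(3) = 111
M→N: (-13)(6) − (-10)(9) = 12
N→O: (-10)(6) − (-11)(6) = 6
O→J: (-11)(-6) − (0)(6) = 66
Σ = 232
Signed area = Σ/2 = 116 (positive ⇒ counter-clockwise traversal).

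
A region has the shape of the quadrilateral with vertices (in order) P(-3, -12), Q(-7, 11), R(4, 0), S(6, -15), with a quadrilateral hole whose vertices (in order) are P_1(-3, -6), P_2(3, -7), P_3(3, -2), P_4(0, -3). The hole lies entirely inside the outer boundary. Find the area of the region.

Outer boundary:
Apply the surveyor's formula: 2A = Σ (x_i·y_{i+1} − x_{i+1}·y_i), indices taken mod 4.
Σ = (-117) + (-44) + (-60) + (-117) = -338
Area = |Σ|/2 = 169.
Hole:
Apply Gauss's area formula: 2A = Σ (x_i·y_{i+1} − x_{i+1}·y_i), indices taken mod 4.
P_1→P_2: (-3)(-7) − (3)(-6) = 39
P_2→P_3: (3)(-2) − (3)(-7) = 15
P_3→P_4: (3)(-3) − (0)(-2) = -9
P_4→P_1: (0)(-6) − (-3)(-3) = -9
Σ = 36
Area = |Σ|/2 = 18.
Net area = 169 − 18 = 151.

151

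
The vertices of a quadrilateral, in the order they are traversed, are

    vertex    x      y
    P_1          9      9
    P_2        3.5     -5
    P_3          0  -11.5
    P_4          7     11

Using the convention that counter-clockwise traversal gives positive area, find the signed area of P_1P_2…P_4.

Apply the surveyor's formula: 2A = Σ (x_i·y_{i+1} − x_{i+1}·y_i), indices taken mod 4.
P_1→P_2: (9)(-5) − (3.5)(9) = -76.5
P_2→P_3: (3.5)(-11.5) − (0)(-5) = -40.25
P_3→P_4: (0)(11) − (7)(-11.5) = 80.5
P_4→P_1: (7)(9) − (9)(11) = -36
Σ = -72.25
Signed area = Σ/2 = -36.125 (negative ⇒ clockwise traversal).

-36.125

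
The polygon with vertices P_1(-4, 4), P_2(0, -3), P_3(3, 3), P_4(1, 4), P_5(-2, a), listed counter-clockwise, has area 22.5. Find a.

The doubled signed area Σ (x_i y_{i+1} − x_{i+1} y_i) is linear in a.
With a=0 it equals 30; the coefficient of a is 5 (from the two edges through P_5).
So 5·a + 30 = 2·22.5 = 45 ⇒ a = 3.

3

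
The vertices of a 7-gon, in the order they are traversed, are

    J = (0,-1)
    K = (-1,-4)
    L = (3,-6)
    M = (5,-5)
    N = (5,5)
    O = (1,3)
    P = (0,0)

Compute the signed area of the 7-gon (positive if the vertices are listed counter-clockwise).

46

Apply the surveyor's formula: 2A = Σ (x_i·y_{i+1} − x_{i+1}·y_i), indices taken mod 7.
Σ = (-1) + (18) + (15) + (50) + (10) + (0) + (0) = 92
Signed area = Σ/2 = 46 (positive ⇒ counter-clockwise traversal).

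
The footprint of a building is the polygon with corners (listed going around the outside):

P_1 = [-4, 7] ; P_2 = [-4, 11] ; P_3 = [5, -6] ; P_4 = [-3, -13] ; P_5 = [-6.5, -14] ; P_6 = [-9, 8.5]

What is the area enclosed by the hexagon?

Apply the shoelace formula: 2A = Σ (x_i·y_{i+1} − x_{i+1}·y_i), indices taken mod 6.
Cross-terms: -16, -31, -83, -42.5, -181.25, -29  ⇒  Σ = -382.75
Area = |Σ|/2 = 191.375.

191.375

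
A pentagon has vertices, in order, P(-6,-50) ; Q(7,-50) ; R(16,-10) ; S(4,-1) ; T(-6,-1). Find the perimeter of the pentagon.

|PQ| = √((13)² + (0)²) = √169 = 13
|QR| = √((9)² + (40)²) = √1681 = 41
|RS| = √((-12)² + (9)²) = √225 = 15
|ST| = √((-10)² + (0)²) = √100 = 10
|TP| = √((0)² + (-49)²) = √2401 = 49
Perimeter = 13 + 41 + 15 + 10 + 49 = 128.

128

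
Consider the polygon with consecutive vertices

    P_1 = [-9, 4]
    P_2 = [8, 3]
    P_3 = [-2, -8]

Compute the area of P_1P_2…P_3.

98.5

Σ = (-59) + (-58) + (-80) = -197
Area = |Σ|/2 = 98.5.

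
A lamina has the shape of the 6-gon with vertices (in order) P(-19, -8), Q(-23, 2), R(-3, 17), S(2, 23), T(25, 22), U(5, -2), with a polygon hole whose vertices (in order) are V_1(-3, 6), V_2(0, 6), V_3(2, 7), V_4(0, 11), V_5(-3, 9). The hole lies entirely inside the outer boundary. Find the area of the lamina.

Outer boundary:
P→Q: (-19)(2) − (-23)(-8) = -222
Q→R: (-23)(17) − (-3)(2) = -385
R→S: (-3)(23) − (2)(17) = -103
S→T: (2)(22) − (25)(23) = -531
T→U: (25)(-2) − (5)(22) = -160
U→P: (5)(-8) − (-19)(-2) = -78
Σ = -1479
Area = |Σ|/2 = 739.5.
Hole:
Σ = (-18) + (-12) + (22) + (33) + (9) = 34
Area = |Σ|/2 = 17.
Net area = 739.5 − 17 = 722.5.

722.5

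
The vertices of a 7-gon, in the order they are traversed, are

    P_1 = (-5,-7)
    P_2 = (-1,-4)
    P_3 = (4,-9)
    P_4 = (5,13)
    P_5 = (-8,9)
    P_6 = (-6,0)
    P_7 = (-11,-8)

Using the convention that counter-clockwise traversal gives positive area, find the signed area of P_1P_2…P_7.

Σ = (13) + (25) + (97) + (149) + (54) + (48) + (37) = 423
Signed area = Σ/2 = 211.5 (positive ⇒ counter-clockwise traversal).

211.5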